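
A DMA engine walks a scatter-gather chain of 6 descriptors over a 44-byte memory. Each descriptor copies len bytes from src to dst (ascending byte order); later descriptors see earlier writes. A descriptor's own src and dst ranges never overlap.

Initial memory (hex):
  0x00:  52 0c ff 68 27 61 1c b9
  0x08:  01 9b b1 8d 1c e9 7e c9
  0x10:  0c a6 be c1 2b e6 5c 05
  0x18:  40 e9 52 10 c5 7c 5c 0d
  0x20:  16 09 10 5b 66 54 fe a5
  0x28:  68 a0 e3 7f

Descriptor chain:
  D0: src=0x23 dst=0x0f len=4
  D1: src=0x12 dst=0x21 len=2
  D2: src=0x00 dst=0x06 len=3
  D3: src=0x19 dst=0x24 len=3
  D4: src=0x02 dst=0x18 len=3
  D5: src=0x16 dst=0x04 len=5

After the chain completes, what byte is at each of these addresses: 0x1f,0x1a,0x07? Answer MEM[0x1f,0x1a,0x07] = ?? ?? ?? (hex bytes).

MEM[0x1f,0x1a,0x07] = 0d 27 68

[0] 0x23->0x0f len=4 : 5b 66 54 fe
[1] 0x12->0x21 len=2 : fe c1
[2] 0x00->0x06 len=3 : 52 0c ff
[3] 0x19->0x24 len=3 : e9 52 10
[4] 0x02->0x18 len=3 : ff 68 27
[5] 0x16->0x04 len=5 : 5c 05 ff 68 27
query mem[0x1f]=0x0d, mem[0x1a]=0x27, mem[0x07]=0x68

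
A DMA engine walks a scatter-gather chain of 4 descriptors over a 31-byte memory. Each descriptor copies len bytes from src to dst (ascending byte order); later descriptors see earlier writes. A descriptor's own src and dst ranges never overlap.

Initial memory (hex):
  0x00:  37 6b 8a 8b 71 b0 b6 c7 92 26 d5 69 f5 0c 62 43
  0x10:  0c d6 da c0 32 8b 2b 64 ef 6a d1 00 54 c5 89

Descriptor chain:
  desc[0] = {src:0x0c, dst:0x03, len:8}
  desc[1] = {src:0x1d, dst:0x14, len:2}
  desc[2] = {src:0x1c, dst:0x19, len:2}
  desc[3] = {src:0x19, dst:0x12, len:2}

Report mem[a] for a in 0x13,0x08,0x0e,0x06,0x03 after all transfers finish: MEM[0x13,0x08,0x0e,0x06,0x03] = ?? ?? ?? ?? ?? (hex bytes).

MEM[0x13,0x08,0x0e,0x06,0x03] = c5 d6 62 43 f5

[0] 0x0c->0x03 len=8 : f5 0c 62 43 0c d6 da c0
[1] 0x1d->0x14 len=2 : c5 89
[2] 0x1c->0x19 len=2 : 54 c5
[3] 0x19->0x12 len=2 : 54 c5
query mem[0x13]=0xc5, mem[0x08]=0xd6, mem[0x0e]=0x62, mem[0x06]=0x43, mem[0x03]=0xf5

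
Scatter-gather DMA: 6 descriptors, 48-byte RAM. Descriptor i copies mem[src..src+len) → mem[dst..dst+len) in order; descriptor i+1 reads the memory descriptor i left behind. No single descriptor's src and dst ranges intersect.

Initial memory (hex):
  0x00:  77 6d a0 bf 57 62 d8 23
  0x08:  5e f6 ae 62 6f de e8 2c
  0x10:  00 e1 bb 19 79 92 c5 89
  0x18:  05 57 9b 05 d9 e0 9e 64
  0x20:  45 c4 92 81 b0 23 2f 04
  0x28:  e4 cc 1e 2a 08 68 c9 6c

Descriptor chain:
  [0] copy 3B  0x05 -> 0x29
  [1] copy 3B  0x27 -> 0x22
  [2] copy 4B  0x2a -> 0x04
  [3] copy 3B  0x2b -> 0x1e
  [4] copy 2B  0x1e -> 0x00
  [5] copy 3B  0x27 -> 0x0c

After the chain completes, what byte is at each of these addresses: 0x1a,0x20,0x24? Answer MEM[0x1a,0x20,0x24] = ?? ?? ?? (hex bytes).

[0] 0x05->0x29 len=3 : 62 d8 23
[1] 0x27->0x22 len=3 : 04 e4 62
[2] 0x2a->0x04 len=4 : d8 23 08 68
[3] 0x2b->0x1e len=3 : 23 08 68
[4] 0x1e->0x00 len=2 : 23 08
[5] 0x27->0x0c len=3 : 04 e4 62
query mem[0x1a]=0x9b, mem[0x20]=0x68, mem[0x24]=0x62

MEM[0x1a,0x20,0x24] = 9b 68 62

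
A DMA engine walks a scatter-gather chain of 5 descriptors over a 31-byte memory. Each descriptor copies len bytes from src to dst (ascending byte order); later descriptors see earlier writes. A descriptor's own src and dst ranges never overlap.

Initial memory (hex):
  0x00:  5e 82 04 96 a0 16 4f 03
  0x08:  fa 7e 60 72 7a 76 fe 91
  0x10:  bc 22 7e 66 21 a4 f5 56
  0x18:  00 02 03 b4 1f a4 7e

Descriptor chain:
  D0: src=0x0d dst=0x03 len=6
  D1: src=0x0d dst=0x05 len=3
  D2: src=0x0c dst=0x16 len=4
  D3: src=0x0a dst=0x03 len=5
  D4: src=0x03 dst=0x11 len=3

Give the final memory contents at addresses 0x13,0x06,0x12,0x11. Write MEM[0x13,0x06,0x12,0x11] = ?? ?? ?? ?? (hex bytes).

[0] 0x0d->0x03 len=6 : 76 fe 91 bc 22 7e
[1] 0x0d->0x05 len=3 : 76 fe 91
[2] 0x0c->0x16 len=4 : 7a 76 fe 91
[3] 0x0a->0x03 len=5 : 60 72 7a 76 fe
[4] 0x03->0x11 len=3 : 60 72 7a
query mem[0x13]=0x7a, mem[0x06]=0x76, mem[0x12]=0x72, mem[0x11]=0x60

MEM[0x13,0x06,0x12,0x11] = 7a 76 72 60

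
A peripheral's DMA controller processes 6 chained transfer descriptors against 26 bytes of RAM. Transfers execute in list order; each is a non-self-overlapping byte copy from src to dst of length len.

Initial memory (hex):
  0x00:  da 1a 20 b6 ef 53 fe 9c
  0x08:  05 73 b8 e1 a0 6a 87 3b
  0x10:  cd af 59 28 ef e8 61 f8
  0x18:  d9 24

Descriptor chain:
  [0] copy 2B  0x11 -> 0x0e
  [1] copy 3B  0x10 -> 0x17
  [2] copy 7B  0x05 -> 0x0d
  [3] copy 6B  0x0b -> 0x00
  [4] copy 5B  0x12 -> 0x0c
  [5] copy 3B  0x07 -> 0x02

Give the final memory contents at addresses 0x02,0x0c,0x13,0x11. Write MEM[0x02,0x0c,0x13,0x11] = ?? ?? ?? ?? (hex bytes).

D0: mem[0x0e..0x0f] <- [af 59]
D1: mem[0x17..0x19] <- [cd af 59]
D2: mem[0x0d..0x13] <- [53 fe 9c 05 73 b8 e1]
D3: mem[0x00..0x05] <- [e1 a0 53 fe 9c 05]
D4: mem[0x0c..0x10] <- [b8 e1 ef e8 61]
D5: mem[0x02..0x04] <- [9c 05 73]
query mem[0x02]=0x9c, mem[0x0c]=0xb8, mem[0x13]=0xe1, mem[0x11]=0x73

MEM[0x02,0x0c,0x13,0x11] = 9c b8 e1 73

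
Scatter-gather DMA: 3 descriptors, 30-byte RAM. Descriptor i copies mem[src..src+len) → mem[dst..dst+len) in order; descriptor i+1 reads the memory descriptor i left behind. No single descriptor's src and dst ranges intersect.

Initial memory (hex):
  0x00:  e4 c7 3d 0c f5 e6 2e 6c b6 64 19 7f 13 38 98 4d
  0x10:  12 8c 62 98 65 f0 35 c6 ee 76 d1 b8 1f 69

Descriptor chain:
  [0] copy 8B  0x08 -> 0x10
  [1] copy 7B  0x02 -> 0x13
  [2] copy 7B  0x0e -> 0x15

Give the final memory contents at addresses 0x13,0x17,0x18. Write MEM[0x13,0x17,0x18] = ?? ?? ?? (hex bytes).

  after D0: wrote 8B at 0x10 = b664197f1338984d
  after D1: wrote 7B at 0x13 = 3d0cf5e62e6cb6
  after D2: wrote 7B at 0x15 = 984db664193d0c
query mem[0x13]=0x3d, mem[0x17]=0xb6, mem[0x18]=0x64

MEM[0x13,0x17,0x18] = 3d b6 64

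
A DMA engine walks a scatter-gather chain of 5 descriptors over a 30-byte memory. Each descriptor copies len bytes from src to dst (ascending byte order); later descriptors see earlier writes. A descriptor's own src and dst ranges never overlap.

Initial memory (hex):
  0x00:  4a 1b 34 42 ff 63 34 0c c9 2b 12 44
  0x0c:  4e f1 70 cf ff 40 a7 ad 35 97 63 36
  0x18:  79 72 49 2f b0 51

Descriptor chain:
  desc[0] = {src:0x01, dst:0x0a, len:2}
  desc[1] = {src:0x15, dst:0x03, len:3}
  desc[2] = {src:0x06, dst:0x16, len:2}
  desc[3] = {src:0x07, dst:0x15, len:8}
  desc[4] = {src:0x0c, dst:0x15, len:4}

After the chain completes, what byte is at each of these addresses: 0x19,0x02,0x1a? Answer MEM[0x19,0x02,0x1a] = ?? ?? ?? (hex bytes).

MEM[0x19,0x02,0x1a] = 34 34 4e

  after D0: wrote 2B at 0x0a = 1b34
  after D1: wrote 3B at 0x03 = 976336
  after D2: wrote 2B at 0x16 = 340c
  after D3: wrote 8B at 0x15 = 0cc92b1b344ef170
  after D4: wrote 4B at 0x15 = 4ef170cf
query mem[0x19]=0x34, mem[0x02]=0x34, mem[0x1a]=0x4e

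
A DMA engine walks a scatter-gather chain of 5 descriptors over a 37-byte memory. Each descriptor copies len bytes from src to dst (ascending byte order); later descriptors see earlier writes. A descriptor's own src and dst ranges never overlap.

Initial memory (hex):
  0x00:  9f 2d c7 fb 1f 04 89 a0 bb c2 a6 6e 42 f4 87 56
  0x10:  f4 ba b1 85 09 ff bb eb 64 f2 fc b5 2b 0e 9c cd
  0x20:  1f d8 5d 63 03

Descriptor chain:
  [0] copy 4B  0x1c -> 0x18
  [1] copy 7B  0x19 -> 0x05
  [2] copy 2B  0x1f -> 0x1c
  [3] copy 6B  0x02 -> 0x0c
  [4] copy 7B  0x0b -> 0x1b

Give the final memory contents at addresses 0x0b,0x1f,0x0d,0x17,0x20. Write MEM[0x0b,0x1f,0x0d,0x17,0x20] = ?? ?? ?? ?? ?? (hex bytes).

  after D0: wrote 4B at 0x18 = 2b0e9ccd
  after D1: wrote 7B at 0x05 = 0e9ccd2b0e9ccd
  after D2: wrote 2B at 0x1c = cd1f
  after D3: wrote 6B at 0x0c = c7fb1f0e9ccd
  after D4: wrote 7B at 0x1b = cdc7fb1f0e9ccd
query mem[0x0b]=0xcd, mem[0x1f]=0x0e, mem[0x0d]=0xfb, mem[0x17]=0xeb, mem[0x20]=0x9c

MEM[0x0b,0x1f,0x0d,0x17,0x20] = cd 0e fb eb 9c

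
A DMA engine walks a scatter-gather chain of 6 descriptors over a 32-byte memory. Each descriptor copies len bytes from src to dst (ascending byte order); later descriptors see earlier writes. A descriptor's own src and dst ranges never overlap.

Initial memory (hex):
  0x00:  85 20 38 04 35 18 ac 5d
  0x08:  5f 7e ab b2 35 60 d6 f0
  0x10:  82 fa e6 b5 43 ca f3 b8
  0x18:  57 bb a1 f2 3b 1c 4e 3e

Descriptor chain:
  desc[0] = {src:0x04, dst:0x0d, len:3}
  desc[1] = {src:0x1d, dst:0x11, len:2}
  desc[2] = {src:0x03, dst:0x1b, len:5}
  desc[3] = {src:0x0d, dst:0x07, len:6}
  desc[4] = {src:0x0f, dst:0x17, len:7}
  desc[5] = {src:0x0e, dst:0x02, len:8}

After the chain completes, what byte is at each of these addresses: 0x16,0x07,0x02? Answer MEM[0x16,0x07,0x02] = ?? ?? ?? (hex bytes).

MEM[0x16,0x07,0x02] = f3 b5 18

D0: mem[0x0d..0x0f] <- [35 18 ac]
D1: mem[0x11..0x12] <- [1c 4e]
D2: mem[0x1b..0x1f] <- [04 35 18 ac 5d]
D3: mem[0x07..0x0c] <- [35 18 ac 82 1c 4e]
D4: mem[0x17..0x1d] <- [ac 82 1c 4e b5 43 ca]
D5: mem[0x02..0x09] <- [18 ac 82 1c 4e b5 43 ca]
query mem[0x16]=0xf3, mem[0x07]=0xb5, mem[0x02]=0x18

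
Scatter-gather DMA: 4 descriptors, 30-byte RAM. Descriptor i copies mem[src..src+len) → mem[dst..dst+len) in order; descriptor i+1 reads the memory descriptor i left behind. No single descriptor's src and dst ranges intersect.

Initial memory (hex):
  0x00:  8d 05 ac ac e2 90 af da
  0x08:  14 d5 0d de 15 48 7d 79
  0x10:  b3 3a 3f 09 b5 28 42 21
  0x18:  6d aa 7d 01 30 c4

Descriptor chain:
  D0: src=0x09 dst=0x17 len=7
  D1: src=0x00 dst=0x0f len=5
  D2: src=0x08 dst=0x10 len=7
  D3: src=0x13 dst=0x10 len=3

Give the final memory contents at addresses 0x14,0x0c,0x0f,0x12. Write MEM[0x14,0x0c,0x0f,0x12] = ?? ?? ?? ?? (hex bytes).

#0 dst[0x17+7] := {0xd5,0x0d,0xde,0x15,0x48,0x7d,0x79}
#1 dst[0x0f+5] := {0x8d,0x05,0xac,0xac,0xe2}
#2 dst[0x10+7] := {0x14,0xd5,0x0d,0xde,0x15,0x48,0x7d}
#3 dst[0x10+3] := {0xde,0x15,0x48}
query mem[0x14]=0x15, mem[0x0c]=0x15, mem[0x0f]=0x8d, mem[0x12]=0x48

MEM[0x14,0x0c,0x0f,0x12] = 15 15 8d 48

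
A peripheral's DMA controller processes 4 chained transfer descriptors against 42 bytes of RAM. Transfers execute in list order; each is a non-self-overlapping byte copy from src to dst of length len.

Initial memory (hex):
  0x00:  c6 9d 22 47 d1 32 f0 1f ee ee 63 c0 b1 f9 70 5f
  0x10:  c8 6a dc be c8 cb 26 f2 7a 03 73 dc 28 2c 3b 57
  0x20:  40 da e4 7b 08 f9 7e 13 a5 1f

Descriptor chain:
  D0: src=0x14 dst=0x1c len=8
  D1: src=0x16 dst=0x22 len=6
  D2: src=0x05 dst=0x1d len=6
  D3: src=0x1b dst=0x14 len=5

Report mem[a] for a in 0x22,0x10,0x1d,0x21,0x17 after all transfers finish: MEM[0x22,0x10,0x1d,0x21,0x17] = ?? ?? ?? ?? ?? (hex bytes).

MEM[0x22,0x10,0x1d,0x21,0x17] = 63 c8 32 ee f0

  after D0: wrote 8B at 0x1c = c8cb26f27a0373dc
  after D1: wrote 6B at 0x22 = 26f27a0373dc
  after D2: wrote 6B at 0x1d = 32f01feeee63
  after D3: wrote 5B at 0x14 = dcc832f01f
query mem[0x22]=0x63, mem[0x10]=0xc8, mem[0x1d]=0x32, mem[0x21]=0xee, mem[0x17]=0xf0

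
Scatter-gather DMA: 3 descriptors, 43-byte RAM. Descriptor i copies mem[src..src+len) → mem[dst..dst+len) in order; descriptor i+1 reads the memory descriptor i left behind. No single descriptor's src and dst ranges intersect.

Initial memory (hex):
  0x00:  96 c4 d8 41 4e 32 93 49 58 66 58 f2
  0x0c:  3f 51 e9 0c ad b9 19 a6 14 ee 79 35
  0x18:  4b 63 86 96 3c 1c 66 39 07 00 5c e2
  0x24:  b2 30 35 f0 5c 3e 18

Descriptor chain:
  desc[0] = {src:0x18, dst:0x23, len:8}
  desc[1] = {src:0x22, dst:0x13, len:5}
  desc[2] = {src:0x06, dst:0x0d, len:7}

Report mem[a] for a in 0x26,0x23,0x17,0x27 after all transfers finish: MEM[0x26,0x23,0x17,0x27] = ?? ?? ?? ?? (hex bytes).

MEM[0x26,0x23,0x17,0x27] = 96 4b 96 3c

[0] 0x18->0x23 len=8 : 4b 63 86 96 3c 1c 66 39
[1] 0x22->0x13 len=5 : 5c 4b 63 86 96
[2] 0x06->0x0d len=7 : 93 49 58 66 58 f2 3f
query mem[0x26]=0x96, mem[0x23]=0x4b, mem[0x17]=0x96, mem[0x27]=0x3c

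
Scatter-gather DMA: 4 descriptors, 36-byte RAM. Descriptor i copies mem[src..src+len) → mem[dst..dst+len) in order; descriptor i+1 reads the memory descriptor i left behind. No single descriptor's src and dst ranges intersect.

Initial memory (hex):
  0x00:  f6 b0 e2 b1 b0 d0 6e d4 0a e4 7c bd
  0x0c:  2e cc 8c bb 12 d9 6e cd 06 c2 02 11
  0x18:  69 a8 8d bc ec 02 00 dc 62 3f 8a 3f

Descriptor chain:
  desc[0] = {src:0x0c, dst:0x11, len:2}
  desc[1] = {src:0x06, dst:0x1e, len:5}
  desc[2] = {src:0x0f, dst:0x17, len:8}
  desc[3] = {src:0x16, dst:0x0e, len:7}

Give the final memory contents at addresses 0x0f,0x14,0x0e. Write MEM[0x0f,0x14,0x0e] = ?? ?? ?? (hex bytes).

MEM[0x0f,0x14,0x0e] = bb 06 02

D0: mem[0x11..0x12] <- [2e cc]
D1: mem[0x1e..0x22] <- [6e d4 0a e4 7c]
D2: mem[0x17..0x1e] <- [bb 12 2e cc cd 06 c2 02]
D3: mem[0x0e..0x14] <- [02 bb 12 2e cc cd 06]
query mem[0x0f]=0xbb, mem[0x14]=0x06, mem[0x0e]=0x02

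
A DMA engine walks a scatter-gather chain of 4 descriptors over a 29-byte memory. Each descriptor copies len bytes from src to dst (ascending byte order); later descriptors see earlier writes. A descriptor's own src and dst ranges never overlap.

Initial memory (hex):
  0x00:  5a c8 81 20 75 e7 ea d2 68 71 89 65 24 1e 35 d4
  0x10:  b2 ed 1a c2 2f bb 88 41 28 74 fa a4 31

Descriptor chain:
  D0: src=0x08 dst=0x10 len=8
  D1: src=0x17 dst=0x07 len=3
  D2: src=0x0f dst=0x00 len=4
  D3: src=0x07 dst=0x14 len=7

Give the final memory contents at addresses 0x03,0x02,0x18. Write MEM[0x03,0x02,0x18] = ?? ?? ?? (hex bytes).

MEM[0x03,0x02,0x18] = 89 71 65

D0: mem[0x10..0x17] <- [68 71 89 65 24 1e 35 d4]
D1: mem[0x07..0x09] <- [d4 28 74]
D2: mem[0x00..0x03] <- [d4 68 71 89]
D3: mem[0x14..0x1a] <- [d4 28 74 89 65 24 1e]
query mem[0x03]=0x89, mem[0x02]=0x71, mem[0x18]=0x65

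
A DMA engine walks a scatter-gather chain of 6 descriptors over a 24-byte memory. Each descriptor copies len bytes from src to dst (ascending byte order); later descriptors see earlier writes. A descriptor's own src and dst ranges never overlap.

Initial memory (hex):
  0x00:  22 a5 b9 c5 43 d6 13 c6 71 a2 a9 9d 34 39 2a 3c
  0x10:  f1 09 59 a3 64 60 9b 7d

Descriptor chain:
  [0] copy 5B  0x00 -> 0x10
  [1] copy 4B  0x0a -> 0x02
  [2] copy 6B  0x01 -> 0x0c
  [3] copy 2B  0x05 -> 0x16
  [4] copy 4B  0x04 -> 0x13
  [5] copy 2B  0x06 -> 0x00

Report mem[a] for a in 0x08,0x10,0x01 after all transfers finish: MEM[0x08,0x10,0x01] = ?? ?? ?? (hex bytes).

MEM[0x08,0x10,0x01] = 71 39 c6

  after D0: wrote 5B at 0x10 = 22a5b9c543
  after D1: wrote 4B at 0x02 = a99d3439
  after D2: wrote 6B at 0x0c = a5a99d343913
  after D3: wrote 2B at 0x16 = 3913
  after D4: wrote 4B at 0x13 = 343913c6
  after D5: wrote 2B at 0x00 = 13c6
query mem[0x08]=0x71, mem[0x10]=0x39, mem[0x01]=0xc6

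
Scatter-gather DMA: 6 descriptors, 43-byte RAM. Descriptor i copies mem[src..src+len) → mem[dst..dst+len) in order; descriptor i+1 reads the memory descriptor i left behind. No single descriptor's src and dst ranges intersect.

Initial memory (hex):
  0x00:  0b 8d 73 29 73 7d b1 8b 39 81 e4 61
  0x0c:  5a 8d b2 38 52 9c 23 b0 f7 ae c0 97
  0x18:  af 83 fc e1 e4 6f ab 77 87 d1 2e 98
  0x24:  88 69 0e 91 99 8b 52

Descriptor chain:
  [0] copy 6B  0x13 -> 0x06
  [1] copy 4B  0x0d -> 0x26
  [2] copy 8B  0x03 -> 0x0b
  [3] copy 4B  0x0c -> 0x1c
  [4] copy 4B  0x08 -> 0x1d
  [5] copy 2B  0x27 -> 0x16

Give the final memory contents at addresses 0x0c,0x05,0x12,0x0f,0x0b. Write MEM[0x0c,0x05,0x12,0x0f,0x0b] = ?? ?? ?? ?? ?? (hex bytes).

#0 dst[0x06+6] := {0xb0,0xf7,0xae,0xc0,0x97,0xaf}
#1 dst[0x26+4] := {0x8d,0xb2,0x38,0x52}
#2 dst[0x0b+8] := {0x29,0x73,0x7d,0xb0,0xf7,0xae,0xc0,0x97}
#3 dst[0x1c+4] := {0x73,0x7d,0xb0,0xf7}
#4 dst[0x1d+4] := {0xae,0xc0,0x97,0x29}
#5 dst[0x16+2] := {0xb2,0x38}
query mem[0x0c]=0x73, mem[0x05]=0x7d, mem[0x12]=0x97, mem[0x0f]=0xf7, mem[0x0b]=0x29

MEM[0x0c,0x05,0x12,0x0f,0x0b] = 73 7d 97 f7 29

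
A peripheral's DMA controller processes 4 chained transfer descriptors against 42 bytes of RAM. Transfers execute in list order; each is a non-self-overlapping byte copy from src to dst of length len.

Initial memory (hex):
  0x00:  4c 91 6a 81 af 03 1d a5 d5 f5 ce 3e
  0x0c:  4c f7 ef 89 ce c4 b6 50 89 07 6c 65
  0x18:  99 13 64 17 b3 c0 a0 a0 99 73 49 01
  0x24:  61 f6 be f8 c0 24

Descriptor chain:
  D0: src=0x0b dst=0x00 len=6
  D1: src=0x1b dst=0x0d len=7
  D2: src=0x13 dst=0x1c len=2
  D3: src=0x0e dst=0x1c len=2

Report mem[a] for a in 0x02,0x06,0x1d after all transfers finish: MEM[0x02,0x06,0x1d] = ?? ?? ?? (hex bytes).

MEM[0x02,0x06,0x1d] = f7 1d c0

#0 dst[0x00+6] := {0x3e,0x4c,0xf7,0xef,0x89,0xce}
#1 dst[0x0d+7] := {0x17,0xb3,0xc0,0xa0,0xa0,0x99,0x73}
#2 dst[0x1c+2] := {0x73,0x89}
#3 dst[0x1c+2] := {0xb3,0xc0}
query mem[0x02]=0xf7, mem[0x06]=0x1d, mem[0x1d]=0xc0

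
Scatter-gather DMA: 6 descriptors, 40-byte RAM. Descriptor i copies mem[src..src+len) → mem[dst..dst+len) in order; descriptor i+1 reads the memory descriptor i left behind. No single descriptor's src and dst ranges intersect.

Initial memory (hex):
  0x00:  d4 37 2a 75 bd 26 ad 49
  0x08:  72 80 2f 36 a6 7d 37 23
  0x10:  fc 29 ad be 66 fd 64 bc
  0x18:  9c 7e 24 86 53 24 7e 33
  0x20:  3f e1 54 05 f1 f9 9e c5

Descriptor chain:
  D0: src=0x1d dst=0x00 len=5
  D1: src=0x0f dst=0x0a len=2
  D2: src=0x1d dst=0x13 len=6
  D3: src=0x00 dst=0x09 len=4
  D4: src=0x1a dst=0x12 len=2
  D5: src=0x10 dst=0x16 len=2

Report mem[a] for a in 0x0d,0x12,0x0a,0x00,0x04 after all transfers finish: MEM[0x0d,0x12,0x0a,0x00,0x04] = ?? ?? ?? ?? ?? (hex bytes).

MEM[0x0d,0x12,0x0a,0x00,0x04] = 7d 24 7e 24 e1

#0 dst[0x00+5] := {0x24,0x7e,0x33,0x3f,0xe1}
#1 dst[0x0a+2] := {0x23,0xfc}
#2 dst[0x13+6] := {0x24,0x7e,0x33,0x3f,0xe1,0x54}
#3 dst[0x09+4] := {0x24,0x7e,0x33,0x3f}
#4 dst[0x12+2] := {0x24,0x86}
#5 dst[0x16+2] := {0xfc,0x29}
query mem[0x0d]=0x7d, mem[0x12]=0x24, mem[0x0a]=0x7e, mem[0x00]=0x24, mem[0x04]=0xe1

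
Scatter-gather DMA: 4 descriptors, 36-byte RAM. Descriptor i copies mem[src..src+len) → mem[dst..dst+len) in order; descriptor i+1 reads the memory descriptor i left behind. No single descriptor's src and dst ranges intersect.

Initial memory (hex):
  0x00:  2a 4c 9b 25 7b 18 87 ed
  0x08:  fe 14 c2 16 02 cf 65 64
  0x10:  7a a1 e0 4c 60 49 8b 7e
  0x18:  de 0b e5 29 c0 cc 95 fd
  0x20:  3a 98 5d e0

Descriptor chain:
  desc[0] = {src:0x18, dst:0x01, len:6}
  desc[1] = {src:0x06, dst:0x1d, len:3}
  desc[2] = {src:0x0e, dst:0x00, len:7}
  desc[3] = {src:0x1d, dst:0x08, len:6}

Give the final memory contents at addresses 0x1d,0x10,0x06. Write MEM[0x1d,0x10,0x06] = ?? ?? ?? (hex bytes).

#0 dst[0x01+6] := {0xde,0x0b,0xe5,0x29,0xc0,0xcc}
#1 dst[0x1d+3] := {0xcc,0xed,0xfe}
#2 dst[0x00+7] := {0x65,0x64,0x7a,0xa1,0xe0,0x4c,0x60}
#3 dst[0x08+6] := {0xcc,0xed,0xfe,0x3a,0x98,0x5d}
query mem[0x1d]=0xcc, mem[0x10]=0x7a, mem[0x06]=0x60

MEM[0x1d,0x10,0x06] = cc 7a 60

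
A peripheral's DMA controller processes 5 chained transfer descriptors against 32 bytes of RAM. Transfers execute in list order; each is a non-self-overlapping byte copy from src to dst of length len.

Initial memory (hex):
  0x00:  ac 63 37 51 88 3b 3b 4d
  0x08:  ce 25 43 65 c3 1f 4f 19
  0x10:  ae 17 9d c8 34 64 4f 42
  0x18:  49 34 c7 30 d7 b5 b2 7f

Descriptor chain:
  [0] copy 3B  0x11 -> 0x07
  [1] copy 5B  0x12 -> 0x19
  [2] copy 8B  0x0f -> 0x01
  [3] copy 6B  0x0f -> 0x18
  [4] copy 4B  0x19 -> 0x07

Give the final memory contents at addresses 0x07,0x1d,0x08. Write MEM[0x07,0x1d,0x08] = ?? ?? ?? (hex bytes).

  after D0: wrote 3B at 0x07 = 179dc8
  after D1: wrote 5B at 0x19 = 9dc834644f
  after D2: wrote 8B at 0x01 = 19ae179dc834644f
  after D3: wrote 6B at 0x18 = 19ae179dc834
  after D4: wrote 4B at 0x07 = ae179dc8
query mem[0x07]=0xae, mem[0x1d]=0x34, mem[0x08]=0x17

MEM[0x07,0x1d,0x08] = ae 34 17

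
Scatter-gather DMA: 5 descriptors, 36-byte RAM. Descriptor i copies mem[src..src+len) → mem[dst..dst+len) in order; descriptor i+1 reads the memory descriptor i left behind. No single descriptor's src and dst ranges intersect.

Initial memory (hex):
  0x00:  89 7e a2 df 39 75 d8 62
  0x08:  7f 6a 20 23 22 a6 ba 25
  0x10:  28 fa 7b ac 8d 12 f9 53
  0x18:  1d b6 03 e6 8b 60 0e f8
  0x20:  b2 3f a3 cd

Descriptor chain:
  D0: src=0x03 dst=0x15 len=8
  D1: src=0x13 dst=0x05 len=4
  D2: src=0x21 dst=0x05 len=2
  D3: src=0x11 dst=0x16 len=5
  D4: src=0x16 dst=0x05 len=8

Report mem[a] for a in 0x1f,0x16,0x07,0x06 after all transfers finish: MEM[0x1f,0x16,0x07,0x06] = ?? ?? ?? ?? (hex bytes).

[0] 0x03->0x15 len=8 : df 39 75 d8 62 7f 6a 20
[1] 0x13->0x05 len=4 : ac 8d df 39
[2] 0x21->0x05 len=2 : 3f a3
[3] 0x11->0x16 len=5 : fa 7b ac 8d df
[4] 0x16->0x05 len=8 : fa 7b ac 8d df 6a 20 60
query mem[0x1f]=0xf8, mem[0x16]=0xfa, mem[0x07]=0xac, mem[0x06]=0x7b

MEM[0x1f,0x16,0x07,0x06] = f8 fa ac 7b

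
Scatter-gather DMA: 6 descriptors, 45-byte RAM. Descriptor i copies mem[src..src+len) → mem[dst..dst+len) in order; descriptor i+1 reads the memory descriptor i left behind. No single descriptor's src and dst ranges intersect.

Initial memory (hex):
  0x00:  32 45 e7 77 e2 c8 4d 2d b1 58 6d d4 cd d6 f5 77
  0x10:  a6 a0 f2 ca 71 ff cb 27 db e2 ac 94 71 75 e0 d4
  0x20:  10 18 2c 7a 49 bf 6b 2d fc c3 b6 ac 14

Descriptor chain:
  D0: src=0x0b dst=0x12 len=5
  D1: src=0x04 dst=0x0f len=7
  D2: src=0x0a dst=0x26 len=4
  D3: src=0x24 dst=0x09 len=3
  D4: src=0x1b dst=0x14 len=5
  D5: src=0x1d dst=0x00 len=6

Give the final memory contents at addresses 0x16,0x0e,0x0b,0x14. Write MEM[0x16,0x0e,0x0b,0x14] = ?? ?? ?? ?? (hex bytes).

MEM[0x16,0x0e,0x0b,0x14] = 75 f5 6d 94

D0: mem[0x12..0x16] <- [d4 cd d6 f5 77]
D1: mem[0x0f..0x15] <- [e2 c8 4d 2d b1 58 6d]
D2: mem[0x26..0x29] <- [6d d4 cd d6]
D3: mem[0x09..0x0b] <- [49 bf 6d]
D4: mem[0x14..0x18] <- [94 71 75 e0 d4]
D5: mem[0x00..0x05] <- [75 e0 d4 10 18 2c]
query mem[0x16]=0x75, mem[0x0e]=0xf5, mem[0x0b]=0x6d, mem[0x14]=0x94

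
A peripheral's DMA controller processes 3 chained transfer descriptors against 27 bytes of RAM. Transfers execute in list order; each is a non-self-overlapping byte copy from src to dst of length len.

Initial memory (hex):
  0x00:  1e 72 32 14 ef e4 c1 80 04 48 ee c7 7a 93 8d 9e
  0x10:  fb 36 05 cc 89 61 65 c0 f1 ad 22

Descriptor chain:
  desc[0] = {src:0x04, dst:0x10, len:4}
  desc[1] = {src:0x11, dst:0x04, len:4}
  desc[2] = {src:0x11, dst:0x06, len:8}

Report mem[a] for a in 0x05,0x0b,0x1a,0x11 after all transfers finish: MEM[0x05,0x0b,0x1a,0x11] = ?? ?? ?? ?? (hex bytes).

[0] 0x04->0x10 len=4 : ef e4 c1 80
[1] 0x11->0x04 len=4 : e4 c1 80 89
[2] 0x11->0x06 len=8 : e4 c1 80 89 61 65 c0 f1
query mem[0x05]=0xc1, mem[0x0b]=0x65, mem[0x1a]=0x22, mem[0x11]=0xe4

MEM[0x05,0x0b,0x1a,0x11] = c1 65 22 e4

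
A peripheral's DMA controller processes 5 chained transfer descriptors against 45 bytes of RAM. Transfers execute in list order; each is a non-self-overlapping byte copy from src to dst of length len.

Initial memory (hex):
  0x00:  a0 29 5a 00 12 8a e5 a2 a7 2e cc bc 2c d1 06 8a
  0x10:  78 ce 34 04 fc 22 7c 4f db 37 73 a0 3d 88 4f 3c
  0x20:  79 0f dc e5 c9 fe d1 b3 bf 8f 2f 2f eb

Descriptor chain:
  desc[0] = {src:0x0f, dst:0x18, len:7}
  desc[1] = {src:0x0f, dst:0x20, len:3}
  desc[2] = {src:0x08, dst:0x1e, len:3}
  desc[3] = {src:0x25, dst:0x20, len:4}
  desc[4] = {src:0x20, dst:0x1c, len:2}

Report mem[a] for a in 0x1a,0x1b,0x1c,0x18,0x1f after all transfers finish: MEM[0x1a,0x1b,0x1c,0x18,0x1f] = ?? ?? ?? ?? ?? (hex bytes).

#0 dst[0x18+7] := {0x8a,0x78,0xce,0x34,0x04,0xfc,0x22}
#1 dst[0x20+3] := {0x8a,0x78,0xce}
#2 dst[0x1e+3] := {0xa7,0x2e,0xcc}
#3 dst[0x20+4] := {0xfe,0xd1,0xb3,0xbf}
#4 dst[0x1c+2] := {0xfe,0xd1}
query mem[0x1a]=0xce, mem[0x1b]=0x34, mem[0x1c]=0xfe, mem[0x18]=0x8a, mem[0x1f]=0x2e

MEM[0x1a,0x1b,0x1c,0x18,0x1f] = ce 34 fe 8a 2e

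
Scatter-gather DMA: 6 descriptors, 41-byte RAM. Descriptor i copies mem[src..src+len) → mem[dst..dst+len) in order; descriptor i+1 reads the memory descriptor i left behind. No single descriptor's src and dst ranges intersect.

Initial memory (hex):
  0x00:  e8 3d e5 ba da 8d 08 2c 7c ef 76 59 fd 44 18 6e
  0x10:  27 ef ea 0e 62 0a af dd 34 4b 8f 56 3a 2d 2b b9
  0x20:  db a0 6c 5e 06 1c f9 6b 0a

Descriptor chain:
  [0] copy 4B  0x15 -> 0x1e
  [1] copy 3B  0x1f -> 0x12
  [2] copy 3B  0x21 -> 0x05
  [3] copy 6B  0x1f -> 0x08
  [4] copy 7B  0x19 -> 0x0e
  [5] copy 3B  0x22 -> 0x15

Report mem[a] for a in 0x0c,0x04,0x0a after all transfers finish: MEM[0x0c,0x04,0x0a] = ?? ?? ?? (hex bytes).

MEM[0x0c,0x04,0x0a] = 5e da 34

#0 dst[0x1e+4] := {0x0a,0xaf,0xdd,0x34}
#1 dst[0x12+3] := {0xaf,0xdd,0x34}
#2 dst[0x05+3] := {0x34,0x6c,0x5e}
#3 dst[0x08+6] := {0xaf,0xdd,0x34,0x6c,0x5e,0x06}
#4 dst[0x0e+7] := {0x4b,0x8f,0x56,0x3a,0x2d,0x0a,0xaf}
#5 dst[0x15+3] := {0x6c,0x5e,0x06}
query mem[0x0c]=0x5e, mem[0x04]=0xda, mem[0x0a]=0x34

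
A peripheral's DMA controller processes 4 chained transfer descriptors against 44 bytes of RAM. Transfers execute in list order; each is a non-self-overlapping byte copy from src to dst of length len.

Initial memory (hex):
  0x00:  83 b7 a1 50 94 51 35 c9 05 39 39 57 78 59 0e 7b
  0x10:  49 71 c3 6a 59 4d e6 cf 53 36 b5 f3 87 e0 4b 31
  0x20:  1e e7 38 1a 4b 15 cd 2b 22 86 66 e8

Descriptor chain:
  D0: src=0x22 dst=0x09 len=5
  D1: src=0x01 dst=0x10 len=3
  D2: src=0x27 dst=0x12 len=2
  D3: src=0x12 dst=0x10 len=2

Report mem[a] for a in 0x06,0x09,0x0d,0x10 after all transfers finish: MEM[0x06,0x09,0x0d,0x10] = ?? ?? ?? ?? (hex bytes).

MEM[0x06,0x09,0x0d,0x10] = 35 38 cd 2b

[0] 0x22->0x09 len=5 : 38 1a 4b 15 cd
[1] 0x01->0x10 len=3 : b7 a1 50
[2] 0x27->0x12 len=2 : 2b 22
[3] 0x12->0x10 len=2 : 2b 22
query mem[0x06]=0x35, mem[0x09]=0x38, mem[0x0d]=0xcd, mem[0x10]=0x2b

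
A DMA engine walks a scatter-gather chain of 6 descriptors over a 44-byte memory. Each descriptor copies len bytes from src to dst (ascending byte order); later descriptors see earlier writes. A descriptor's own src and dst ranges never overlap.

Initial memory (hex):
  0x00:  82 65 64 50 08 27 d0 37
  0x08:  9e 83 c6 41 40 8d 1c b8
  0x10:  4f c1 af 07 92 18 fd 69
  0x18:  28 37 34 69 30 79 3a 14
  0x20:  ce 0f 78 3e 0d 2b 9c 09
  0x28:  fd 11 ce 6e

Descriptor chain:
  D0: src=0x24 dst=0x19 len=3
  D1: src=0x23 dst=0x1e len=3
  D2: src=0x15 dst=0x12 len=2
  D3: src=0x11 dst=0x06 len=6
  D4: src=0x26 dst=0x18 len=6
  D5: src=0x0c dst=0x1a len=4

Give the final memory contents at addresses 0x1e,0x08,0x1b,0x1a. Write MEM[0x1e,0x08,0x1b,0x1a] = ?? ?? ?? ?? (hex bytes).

[0] 0x24->0x19 len=3 : 0d 2b 9c
[1] 0x23->0x1e len=3 : 3e 0d 2b
[2] 0x15->0x12 len=2 : 18 fd
[3] 0x11->0x06 len=6 : c1 18 fd 92 18 fd
[4] 0x26->0x18 len=6 : 9c 09 fd 11 ce 6e
[5] 0x0c->0x1a len=4 : 40 8d 1c b8
query mem[0x1e]=0x3e, mem[0x08]=0xfd, mem[0x1b]=0x8d, mem[0x1a]=0x40

MEM[0x1e,0x08,0x1b,0x1a] = 3e fd 8d 40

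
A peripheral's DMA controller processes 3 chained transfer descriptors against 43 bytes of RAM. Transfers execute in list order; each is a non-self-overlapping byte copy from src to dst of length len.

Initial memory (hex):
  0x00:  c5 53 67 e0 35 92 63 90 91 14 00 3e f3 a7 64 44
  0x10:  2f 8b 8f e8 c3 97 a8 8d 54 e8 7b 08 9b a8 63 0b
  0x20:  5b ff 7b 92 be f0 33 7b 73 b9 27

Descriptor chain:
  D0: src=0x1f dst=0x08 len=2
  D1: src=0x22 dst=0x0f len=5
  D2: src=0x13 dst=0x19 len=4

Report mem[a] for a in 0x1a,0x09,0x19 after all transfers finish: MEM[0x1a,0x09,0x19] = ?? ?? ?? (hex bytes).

MEM[0x1a,0x09,0x19] = c3 5b 33

D0: mem[0x08..0x09] <- [0b 5b]
D1: mem[0x0f..0x13] <- [7b 92 be f0 33]
D2: mem[0x19..0x1c] <- [33 c3 97 a8]
query mem[0x1a]=0xc3, mem[0x09]=0x5b, mem[0x19]=0x33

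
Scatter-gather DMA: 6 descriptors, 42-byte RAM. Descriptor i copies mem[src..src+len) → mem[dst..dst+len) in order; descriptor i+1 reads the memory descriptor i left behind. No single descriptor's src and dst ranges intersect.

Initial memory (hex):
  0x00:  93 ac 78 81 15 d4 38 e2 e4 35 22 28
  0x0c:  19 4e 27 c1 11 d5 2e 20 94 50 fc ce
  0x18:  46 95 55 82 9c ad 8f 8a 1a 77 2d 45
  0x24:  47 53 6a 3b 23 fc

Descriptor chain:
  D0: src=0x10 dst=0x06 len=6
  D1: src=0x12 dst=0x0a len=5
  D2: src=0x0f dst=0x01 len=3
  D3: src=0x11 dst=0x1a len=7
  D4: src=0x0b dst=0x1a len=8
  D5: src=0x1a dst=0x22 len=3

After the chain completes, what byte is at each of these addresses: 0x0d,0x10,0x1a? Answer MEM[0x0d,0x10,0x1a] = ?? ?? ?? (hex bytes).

MEM[0x0d,0x10,0x1a] = 50 11 20

[0] 0x10->0x06 len=6 : 11 d5 2e 20 94 50
[1] 0x12->0x0a len=5 : 2e 20 94 50 fc
[2] 0x0f->0x01 len=3 : c1 11 d5
[3] 0x11->0x1a len=7 : d5 2e 20 94 50 fc ce
[4] 0x0b->0x1a len=8 : 20 94 50 fc c1 11 d5 2e
[5] 0x1a->0x22 len=3 : 20 94 50
query mem[0x0d]=0x50, mem[0x10]=0x11, mem[0x1a]=0x20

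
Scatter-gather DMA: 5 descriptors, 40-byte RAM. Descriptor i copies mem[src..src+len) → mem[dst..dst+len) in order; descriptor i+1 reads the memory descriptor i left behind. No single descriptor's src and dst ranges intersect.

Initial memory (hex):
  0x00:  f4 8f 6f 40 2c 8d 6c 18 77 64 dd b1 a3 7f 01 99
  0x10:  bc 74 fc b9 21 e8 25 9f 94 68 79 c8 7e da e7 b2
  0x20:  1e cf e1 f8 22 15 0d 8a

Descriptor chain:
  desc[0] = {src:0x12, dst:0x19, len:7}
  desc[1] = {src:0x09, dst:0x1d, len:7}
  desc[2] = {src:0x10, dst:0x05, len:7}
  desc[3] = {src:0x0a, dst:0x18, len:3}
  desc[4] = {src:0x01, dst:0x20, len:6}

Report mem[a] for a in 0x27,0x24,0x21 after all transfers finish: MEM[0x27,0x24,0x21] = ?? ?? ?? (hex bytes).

[0] 0x12->0x19 len=7 : fc b9 21 e8 25 9f 94
[1] 0x09->0x1d len=7 : 64 dd b1 a3 7f 01 99
[2] 0x10->0x05 len=7 : bc 74 fc b9 21 e8 25
[3] 0x0a->0x18 len=3 : e8 25 a3
[4] 0x01->0x20 len=6 : 8f 6f 40 2c bc 74
query mem[0x27]=0x8a, mem[0x24]=0xbc, mem[0x21]=0x6f

MEM[0x27,0x24,0x21] = 8a bc 6f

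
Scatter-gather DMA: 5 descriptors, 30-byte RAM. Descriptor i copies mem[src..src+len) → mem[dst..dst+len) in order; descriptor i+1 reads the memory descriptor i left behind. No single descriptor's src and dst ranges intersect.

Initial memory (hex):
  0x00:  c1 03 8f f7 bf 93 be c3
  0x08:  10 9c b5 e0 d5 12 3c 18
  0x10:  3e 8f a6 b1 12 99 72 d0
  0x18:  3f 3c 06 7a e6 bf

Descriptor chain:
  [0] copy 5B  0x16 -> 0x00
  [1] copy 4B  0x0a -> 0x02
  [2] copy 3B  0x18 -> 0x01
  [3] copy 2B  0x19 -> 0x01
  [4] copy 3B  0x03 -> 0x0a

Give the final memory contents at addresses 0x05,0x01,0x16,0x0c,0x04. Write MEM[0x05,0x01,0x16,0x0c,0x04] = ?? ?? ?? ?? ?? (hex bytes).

MEM[0x05,0x01,0x16,0x0c,0x04] = 12 3c 72 12 d5

D0: mem[0x00..0x04] <- [72 d0 3f 3c 06]
D1: mem[0x02..0x05] <- [b5 e0 d5 12]
D2: mem[0x01..0x03] <- [3f 3c 06]
D3: mem[0x01..0x02] <- [3c 06]
D4: mem[0x0a..0x0c] <- [06 d5 12]
query mem[0x05]=0x12, mem[0x01]=0x3c, mem[0x16]=0x72, mem[0x0c]=0x12, mem[0x04]=0xd5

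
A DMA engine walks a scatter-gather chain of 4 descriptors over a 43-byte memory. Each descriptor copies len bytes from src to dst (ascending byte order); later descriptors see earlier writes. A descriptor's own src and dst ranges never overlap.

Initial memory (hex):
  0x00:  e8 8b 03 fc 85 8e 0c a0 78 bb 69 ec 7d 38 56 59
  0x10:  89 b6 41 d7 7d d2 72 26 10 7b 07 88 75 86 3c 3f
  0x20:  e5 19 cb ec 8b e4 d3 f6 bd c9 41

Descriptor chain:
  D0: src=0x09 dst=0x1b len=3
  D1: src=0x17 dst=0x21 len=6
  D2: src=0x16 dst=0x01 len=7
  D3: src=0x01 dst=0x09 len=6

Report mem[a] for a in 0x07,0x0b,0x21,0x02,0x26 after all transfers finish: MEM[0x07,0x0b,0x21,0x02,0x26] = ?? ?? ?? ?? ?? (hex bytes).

MEM[0x07,0x0b,0x21,0x02,0x26] = 69 10 26 26 69

  after D0: wrote 3B at 0x1b = bb69ec
  after D1: wrote 6B at 0x21 = 26107b07bb69
  after D2: wrote 7B at 0x01 = 7226107b07bb69
  after D3: wrote 6B at 0x09 = 7226107b07bb
query mem[0x07]=0x69, mem[0x0b]=0x10, mem[0x21]=0x26, mem[0x02]=0x26, mem[0x26]=0x69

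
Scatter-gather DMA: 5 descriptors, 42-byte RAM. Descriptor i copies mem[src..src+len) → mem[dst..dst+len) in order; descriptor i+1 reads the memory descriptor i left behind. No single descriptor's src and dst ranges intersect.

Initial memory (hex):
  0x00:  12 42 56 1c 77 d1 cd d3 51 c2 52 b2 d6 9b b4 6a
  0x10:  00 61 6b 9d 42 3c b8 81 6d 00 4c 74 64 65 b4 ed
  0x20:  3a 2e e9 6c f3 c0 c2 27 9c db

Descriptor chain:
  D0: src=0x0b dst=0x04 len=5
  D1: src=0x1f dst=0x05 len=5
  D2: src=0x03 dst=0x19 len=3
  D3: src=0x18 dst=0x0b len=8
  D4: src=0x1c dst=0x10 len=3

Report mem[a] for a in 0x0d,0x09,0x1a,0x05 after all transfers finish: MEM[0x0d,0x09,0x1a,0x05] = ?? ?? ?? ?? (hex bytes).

[0] 0x0b->0x04 len=5 : b2 d6 9b b4 6a
[1] 0x1f->0x05 len=5 : ed 3a 2e e9 6c
[2] 0x03->0x19 len=3 : 1c b2 ed
[3] 0x18->0x0b len=8 : 6d 1c b2 ed 64 65 b4 ed
[4] 0x1c->0x10 len=3 : 64 65 b4
query mem[0x0d]=0xb2, mem[0x09]=0x6c, mem[0x1a]=0xb2, mem[0x05]=0xed

MEM[0x0d,0x09,0x1a,0x05] = b2 6c b2 ed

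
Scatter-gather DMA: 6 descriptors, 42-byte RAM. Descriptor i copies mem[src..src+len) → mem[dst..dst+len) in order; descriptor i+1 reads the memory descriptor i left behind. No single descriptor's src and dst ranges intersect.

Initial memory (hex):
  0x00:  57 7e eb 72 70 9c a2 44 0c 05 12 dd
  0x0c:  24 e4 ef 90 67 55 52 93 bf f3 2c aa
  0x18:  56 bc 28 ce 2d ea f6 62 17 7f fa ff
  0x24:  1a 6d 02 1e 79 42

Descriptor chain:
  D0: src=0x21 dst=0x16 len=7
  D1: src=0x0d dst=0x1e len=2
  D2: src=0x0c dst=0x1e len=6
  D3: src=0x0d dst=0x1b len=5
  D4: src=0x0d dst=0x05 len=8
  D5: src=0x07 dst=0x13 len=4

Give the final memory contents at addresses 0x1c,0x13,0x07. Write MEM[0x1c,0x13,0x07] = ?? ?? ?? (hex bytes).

  after D0: wrote 7B at 0x16 = 7ffaff1a6d021e
  after D1: wrote 2B at 0x1e = e4ef
  after D2: wrote 6B at 0x1e = 24e4ef906755
  after D3: wrote 5B at 0x1b = e4ef906755
  after D4: wrote 8B at 0x05 = e4ef9067555293bf
  after D5: wrote 4B at 0x13 = 90675552
query mem[0x1c]=0xef, mem[0x13]=0x90, mem[0x07]=0x90

MEM[0x1c,0x13,0x07] = ef 90 90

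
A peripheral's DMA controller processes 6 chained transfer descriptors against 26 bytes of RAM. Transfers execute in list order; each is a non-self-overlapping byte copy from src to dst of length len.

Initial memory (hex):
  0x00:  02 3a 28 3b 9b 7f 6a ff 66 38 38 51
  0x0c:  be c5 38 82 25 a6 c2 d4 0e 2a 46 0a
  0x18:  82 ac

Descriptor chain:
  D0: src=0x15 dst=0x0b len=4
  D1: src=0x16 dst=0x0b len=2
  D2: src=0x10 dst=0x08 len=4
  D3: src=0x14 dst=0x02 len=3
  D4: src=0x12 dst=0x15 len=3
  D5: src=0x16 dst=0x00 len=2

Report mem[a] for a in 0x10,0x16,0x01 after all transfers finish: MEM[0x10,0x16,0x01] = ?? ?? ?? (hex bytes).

#0 dst[0x0b+4] := {0x2a,0x46,0x0a,0x82}
#1 dst[0x0b+2] := {0x46,0x0a}
#2 dst[0x08+4] := {0x25,0xa6,0xc2,0xd4}
#3 dst[0x02+3] := {0x0e,0x2a,0x46}
#4 dst[0x15+3] := {0xc2,0xd4,0x0e}
#5 dst[0x00+2] := {0xd4,0x0e}
query mem[0x10]=0x25, mem[0x16]=0xd4, mem[0x01]=0x0e

MEM[0x10,0x16,0x01] = 25 d4 0e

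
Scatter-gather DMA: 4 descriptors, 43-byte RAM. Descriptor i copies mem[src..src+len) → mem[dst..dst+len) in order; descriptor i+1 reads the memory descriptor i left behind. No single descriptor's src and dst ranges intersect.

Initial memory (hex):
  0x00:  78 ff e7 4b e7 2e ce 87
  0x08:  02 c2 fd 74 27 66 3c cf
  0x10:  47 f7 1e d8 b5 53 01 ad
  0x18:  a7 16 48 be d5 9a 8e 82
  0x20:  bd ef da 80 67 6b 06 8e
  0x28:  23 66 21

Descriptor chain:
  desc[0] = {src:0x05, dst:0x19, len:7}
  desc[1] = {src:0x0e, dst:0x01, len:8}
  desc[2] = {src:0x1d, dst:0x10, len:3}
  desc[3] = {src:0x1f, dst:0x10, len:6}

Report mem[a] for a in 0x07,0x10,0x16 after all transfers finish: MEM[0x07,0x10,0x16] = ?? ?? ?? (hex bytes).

MEM[0x07,0x10,0x16] = b5 74 01

#0 dst[0x19+7] := {0x2e,0xce,0x87,0x02,0xc2,0xfd,0x74}
#1 dst[0x01+8] := {0x3c,0xcf,0x47,0xf7,0x1e,0xd8,0xb5,0x53}
#2 dst[0x10+3] := {0xc2,0xfd,0x74}
#3 dst[0x10+6] := {0x74,0xbd,0xef,0xda,0x80,0x67}
query mem[0x07]=0xb5, mem[0x10]=0x74, mem[0x16]=0x01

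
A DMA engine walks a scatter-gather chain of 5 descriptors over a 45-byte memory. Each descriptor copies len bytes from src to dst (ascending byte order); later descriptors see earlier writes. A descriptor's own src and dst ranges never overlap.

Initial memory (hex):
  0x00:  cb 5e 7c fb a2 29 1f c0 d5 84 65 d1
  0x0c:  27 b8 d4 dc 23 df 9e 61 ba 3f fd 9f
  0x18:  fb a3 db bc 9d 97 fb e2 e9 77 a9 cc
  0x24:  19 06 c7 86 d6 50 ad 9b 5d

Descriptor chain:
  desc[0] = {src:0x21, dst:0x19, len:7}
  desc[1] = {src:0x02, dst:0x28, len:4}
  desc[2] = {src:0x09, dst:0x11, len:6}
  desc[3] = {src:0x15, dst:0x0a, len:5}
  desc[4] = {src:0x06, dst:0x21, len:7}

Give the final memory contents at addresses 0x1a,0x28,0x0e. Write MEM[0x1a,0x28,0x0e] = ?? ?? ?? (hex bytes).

[0] 0x21->0x19 len=7 : 77 a9 cc 19 06 c7 86
[1] 0x02->0x28 len=4 : 7c fb a2 29
[2] 0x09->0x11 len=6 : 84 65 d1 27 b8 d4
[3] 0x15->0x0a len=5 : b8 d4 9f fb 77
[4] 0x06->0x21 len=7 : 1f c0 d5 84 b8 d4 9f
query mem[0x1a]=0xa9, mem[0x28]=0x7c, mem[0x0e]=0x77

MEM[0x1a,0x28,0x0e] = a9 7c 77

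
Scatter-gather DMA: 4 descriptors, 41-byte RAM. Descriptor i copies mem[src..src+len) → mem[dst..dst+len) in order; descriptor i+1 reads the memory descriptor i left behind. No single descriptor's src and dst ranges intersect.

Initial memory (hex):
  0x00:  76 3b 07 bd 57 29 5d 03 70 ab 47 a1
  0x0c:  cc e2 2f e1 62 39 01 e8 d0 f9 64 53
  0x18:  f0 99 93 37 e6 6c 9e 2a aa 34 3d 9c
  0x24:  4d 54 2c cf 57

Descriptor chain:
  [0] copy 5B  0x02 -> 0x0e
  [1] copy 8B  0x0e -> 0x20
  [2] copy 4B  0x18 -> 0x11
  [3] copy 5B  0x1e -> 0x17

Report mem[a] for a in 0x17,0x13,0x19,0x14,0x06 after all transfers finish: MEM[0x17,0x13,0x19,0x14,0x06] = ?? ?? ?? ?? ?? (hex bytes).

MEM[0x17,0x13,0x19,0x14,0x06] = 9e 93 07 37 5d

#0 dst[0x0e+5] := {0x07,0xbd,0x57,0x29,0x5d}
#1 dst[0x20+8] := {0x07,0xbd,0x57,0x29,0x5d,0xe8,0xd0,0xf9}
#2 dst[0x11+4] := {0xf0,0x99,0x93,0x37}
#3 dst[0x17+5] := {0x9e,0x2a,0x07,0xbd,0x57}
query mem[0x17]=0x9e, mem[0x13]=0x93, mem[0x19]=0x07, mem[0x14]=0x37, mem[0x06]=0x5d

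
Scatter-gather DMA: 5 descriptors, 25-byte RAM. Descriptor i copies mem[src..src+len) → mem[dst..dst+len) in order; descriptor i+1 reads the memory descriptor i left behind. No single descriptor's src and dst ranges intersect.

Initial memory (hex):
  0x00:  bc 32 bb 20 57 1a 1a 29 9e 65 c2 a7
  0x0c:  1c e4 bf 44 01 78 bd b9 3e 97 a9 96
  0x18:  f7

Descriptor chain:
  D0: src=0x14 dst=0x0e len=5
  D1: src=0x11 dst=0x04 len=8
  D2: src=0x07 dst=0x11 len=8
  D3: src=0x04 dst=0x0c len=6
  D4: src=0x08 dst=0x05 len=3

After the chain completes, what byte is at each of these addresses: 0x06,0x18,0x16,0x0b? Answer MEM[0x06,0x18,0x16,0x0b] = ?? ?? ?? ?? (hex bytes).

MEM[0x06,0x18,0x16,0x0b] = a9 3e 1c f7

D0: mem[0x0e..0x12] <- [3e 97 a9 96 f7]
D1: mem[0x04..0x0b] <- [96 f7 b9 3e 97 a9 96 f7]
D2: mem[0x11..0x18] <- [3e 97 a9 96 f7 1c e4 3e]
D3: mem[0x0c..0x11] <- [96 f7 b9 3e 97 a9]
D4: mem[0x05..0x07] <- [97 a9 96]
query mem[0x06]=0xa9, mem[0x18]=0x3e, mem[0x16]=0x1c, mem[0x0b]=0xf7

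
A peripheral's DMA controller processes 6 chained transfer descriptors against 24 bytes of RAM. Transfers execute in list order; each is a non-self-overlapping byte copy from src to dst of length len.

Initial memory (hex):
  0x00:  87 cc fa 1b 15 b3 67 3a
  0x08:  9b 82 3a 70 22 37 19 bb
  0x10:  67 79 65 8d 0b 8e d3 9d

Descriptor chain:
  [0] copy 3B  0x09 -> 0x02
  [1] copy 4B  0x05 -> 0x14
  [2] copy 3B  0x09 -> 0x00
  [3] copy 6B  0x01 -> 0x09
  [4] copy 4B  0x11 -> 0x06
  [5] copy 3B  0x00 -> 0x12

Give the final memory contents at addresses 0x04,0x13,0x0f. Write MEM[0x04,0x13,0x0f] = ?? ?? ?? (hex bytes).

MEM[0x04,0x13,0x0f] = 70 3a bb

D0: mem[0x02..0x04] <- [82 3a 70]
D1: mem[0x14..0x17] <- [b3 67 3a 9b]
D2: mem[0x00..0x02] <- [82 3a 70]
D3: mem[0x09..0x0e] <- [3a 70 3a 70 b3 67]
D4: mem[0x06..0x09] <- [79 65 8d b3]
D5: mem[0x12..0x14] <- [82 3a 70]
query mem[0x04]=0x70, mem[0x13]=0x3a, mem[0x0f]=0xbb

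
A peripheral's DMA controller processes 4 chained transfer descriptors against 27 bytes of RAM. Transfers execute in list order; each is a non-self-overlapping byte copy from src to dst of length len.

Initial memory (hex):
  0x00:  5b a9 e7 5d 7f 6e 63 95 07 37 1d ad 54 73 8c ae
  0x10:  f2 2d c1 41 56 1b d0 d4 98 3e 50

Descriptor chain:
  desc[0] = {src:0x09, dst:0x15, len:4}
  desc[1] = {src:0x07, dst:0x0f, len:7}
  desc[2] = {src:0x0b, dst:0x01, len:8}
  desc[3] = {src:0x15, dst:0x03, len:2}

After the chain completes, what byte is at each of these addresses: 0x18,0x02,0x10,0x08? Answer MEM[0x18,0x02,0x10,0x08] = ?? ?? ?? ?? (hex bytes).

MEM[0x18,0x02,0x10,0x08] = 54 54 07 1d

  after D0: wrote 4B at 0x15 = 371dad54
  after D1: wrote 7B at 0x0f = 9507371dad5473
  after D2: wrote 8B at 0x01 = ad54738c9507371d
  after D3: wrote 2B at 0x03 = 731d
query mem[0x18]=0x54, mem[0x02]=0x54, mem[0x10]=0x07, mem[0x08]=0x1d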